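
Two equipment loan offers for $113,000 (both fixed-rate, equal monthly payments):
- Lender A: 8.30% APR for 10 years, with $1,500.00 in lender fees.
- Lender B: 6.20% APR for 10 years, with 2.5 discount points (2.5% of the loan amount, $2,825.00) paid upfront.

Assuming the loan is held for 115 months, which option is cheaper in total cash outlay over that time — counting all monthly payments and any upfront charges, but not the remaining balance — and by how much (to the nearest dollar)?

Lender B by $12,828

Lender A: monthly rate = 8.3%/12 = 0.0069167; payment = 113,000 × 0.0069167 / (1 − (1+0.0069167)^−120) = $1,388.98.
Lender B: at 6.20% the monthly rate is 0.0051667, so the payment is 113,000 × 0.0051667 / (1 − 1.0051667^−120) = $1,265.91.
Over 115 months: Lender A costs 115 × $1,388.98 + $1,500.00 = $161,232.70; Lender B costs 115 × $1,265.91 + $2,825.00 = $148,404.65.
Lender B is cheaper by $161,232.70 − $148,404.65 = $12,828.05.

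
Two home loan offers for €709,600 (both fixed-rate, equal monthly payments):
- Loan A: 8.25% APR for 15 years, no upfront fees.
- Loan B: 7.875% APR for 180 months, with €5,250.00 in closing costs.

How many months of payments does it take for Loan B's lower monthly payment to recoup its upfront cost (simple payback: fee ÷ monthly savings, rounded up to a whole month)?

Loan A: monthly rate = 8.25%/12 = 0.0068750; payment = 709,600 × 0.0068750 / (1 − (1+0.0068750)^−180) = €6,884.12.
Loan B: monthly rate = 7.875%/12 = 0.0065625; payment = 709,600 × 0.0065625 / (1 − (1+0.0065625)^−180) = €6,730.20.
Monthly savings = €6,884.12 − €6,730.20 = €153.92.
Break-even = €5,250.00 / €153.92 = 34.11 → 35 months.

35 months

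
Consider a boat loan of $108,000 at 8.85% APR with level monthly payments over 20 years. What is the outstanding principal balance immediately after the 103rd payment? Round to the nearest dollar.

With monthly rate i = 8.85%/12 = 0.0073750, the balance after k of n payments is P · [(1+i)^n − (1+i)^k] / [(1+i)^n − 1].
(1+0.0073750)^240 = 5.83284596 and (1+0.0073750)^103 = 2.13152477, so the balance is 108,000 × (5.83284596 − 2.13152477) / (5.83284596 − 1) = $82,713.72.

$82,714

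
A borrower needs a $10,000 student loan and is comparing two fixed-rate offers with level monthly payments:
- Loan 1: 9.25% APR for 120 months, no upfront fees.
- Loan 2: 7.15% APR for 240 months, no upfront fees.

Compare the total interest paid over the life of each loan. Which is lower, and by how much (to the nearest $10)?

Loan 1: monthly rate = 9.25%/12 = 0.0077083; payment = 10,000 × 0.0077083 / (1 − (1+0.0077083)^−120) = $128.03.
Total interest on Loan 1 = 120 × $128.03 − $10,000 = $5,363.60.
Loan 2: at 7.15% the monthly rate is 0.0059583, so the payment is 10,000 × 0.0059583 / (1 − 1.0059583^−240) = $78.43.
Total interest on Loan 2 = 240 × $78.43 − $10,000 = $8,823.20.
Loan 1 is lower by $3,459.60.

Loan 1 by $3,460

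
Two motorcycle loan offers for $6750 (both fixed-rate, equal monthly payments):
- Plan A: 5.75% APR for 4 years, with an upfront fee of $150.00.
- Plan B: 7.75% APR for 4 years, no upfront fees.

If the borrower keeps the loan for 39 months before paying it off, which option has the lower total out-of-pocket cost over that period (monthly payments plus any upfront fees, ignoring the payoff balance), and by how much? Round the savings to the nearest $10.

Plan A: monthly rate = 5.75%/12 = 0.0047917; payment = 6,750 × 0.0047917 / (1 − (1+0.0047917)^−48) = $157.75.
Plan B: monthly rate = 7.75%/12 = 0.0064583; payment = 6,750 × 0.0064583 / (1 − (1+0.0064583)^−48) = $164.00.
Over 39 months: Plan A costs 39 × $157.75 + $150.00 = $6,302.25; Plan B costs 39 × $164.00 = $6,396.00.
Plan A is cheaper by $6,396.00 − $6,302.25 = $93.75.

Plan A by $90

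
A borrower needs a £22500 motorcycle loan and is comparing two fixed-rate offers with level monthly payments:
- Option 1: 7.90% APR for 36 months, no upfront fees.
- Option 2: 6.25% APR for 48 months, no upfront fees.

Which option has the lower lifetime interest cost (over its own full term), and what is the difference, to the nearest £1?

Option 1 by £143

Option 1: at 7.90% the monthly rate is 0.0065833, so the payment is 22,500 × 0.0065833 / (1 − 1.0065833^−36) = £704.03.
Total interest on Option 1 = 36 × £704.03 − £22,500 = £2,845.08.
Option 2: at 6.25% the monthly rate is 0.0052083, so the payment is 22,500 × 0.0052083 / (1 − 1.0052083^−48) = £531.00.
Total interest on Option 2 = 48 × £531.00 − £22,500 = £2,988.00.
Option 1 is lower by £142.92.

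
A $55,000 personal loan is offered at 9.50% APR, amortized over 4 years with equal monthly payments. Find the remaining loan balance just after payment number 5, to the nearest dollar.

$50,193

With monthly rate i = 9.5%/12 = 0.0079167, the balance after k of n payments is P · [(1+i)^n − (1+i)^k] / [(1+i)^n − 1].
(1+0.0079167)^48 = 1.46009825 and (1+0.0079167)^5 = 1.04021505, so the balance is 55,000 × (1.46009825 − 1.04021505) / (1.46009825 − 1) = $50,192.71.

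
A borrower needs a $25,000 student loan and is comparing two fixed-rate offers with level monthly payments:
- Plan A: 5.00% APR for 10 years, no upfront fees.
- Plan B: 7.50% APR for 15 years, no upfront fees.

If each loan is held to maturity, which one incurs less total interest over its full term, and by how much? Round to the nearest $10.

Plan A: monthly rate = 5%/12 = 0.0041667; payment = 25,000 × 0.0041667 / (1 − (1+0.0041667)^−120) = $265.16.
Total interest on Plan A = 120 × $265.16 − $25,000 = $6,819.20.
Plan B: monthly rate = 7.5%/12 = 0.0062500; payment = 25,000 × 0.0062500 / (1 − (1+0.0062500)^−180) = $231.75.
Total interest on Plan B = 180 × $231.75 − $25,000 = $16,715.00.
Plan A is lower by $9,895.80.

Plan A by $9,900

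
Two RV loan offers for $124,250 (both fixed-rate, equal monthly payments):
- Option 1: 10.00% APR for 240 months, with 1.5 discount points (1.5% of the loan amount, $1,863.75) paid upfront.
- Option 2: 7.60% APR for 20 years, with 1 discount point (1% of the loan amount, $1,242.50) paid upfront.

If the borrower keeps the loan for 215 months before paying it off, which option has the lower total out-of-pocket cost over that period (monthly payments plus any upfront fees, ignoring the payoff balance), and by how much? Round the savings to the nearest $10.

Option 1: at 10.00% the monthly rate is 0.0083333, so the payment is 124,250 × 0.0083333 / (1 − 1.0083333^−240) = $1,199.04.
Option 2: monthly rate = 7.6%/12 = 0.0063333; payment = 124,250 × 0.0063333 / (1 − (1+0.0063333)^−240) = $1,008.56.
Over 215 months: Option 1 costs 215 × $1,199.04 + $1,863.75 = $259,657.35; Option 2 costs 215 × $1,008.56 + $1,242.50 = $218,082.90.
Option 2 is cheaper by $259,657.35 − $218,082.90 = $41,574.45.

Option 2 by $41,570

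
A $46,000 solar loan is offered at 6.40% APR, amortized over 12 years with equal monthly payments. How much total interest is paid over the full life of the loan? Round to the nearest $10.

$20,020

At 6.40% the monthly rate is 0.0053333, so the payment is 46,000 × 0.0053333 / (1 − 1.0053333^−144) = $458.47.
Total paid = 144 × $458.47 = $66,019.68; interest = $66,019.68 − $46,000 = $20,019.68.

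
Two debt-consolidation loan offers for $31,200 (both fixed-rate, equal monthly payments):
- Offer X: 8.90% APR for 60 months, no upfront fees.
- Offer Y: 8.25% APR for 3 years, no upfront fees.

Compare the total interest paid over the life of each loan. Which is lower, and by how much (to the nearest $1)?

Offer X: monthly rate = 8.9%/12 = 0.0074167; payment = 31,200 × 0.0074167 / (1 − (1+0.0074167)^−60) = $646.15.
Total interest on Offer X = 60 × $646.15 − $31,200 = $7,569.00.
Offer Y: at 8.25% the monthly rate is 0.0068750, so the payment is 31,200 × 0.0068750 / (1 − 1.0068750^−36) = $981.30.
Total interest on Offer Y = 36 × $981.30 − $31,200 = $4,126.80.
Offer Y is lower by $3,442.20.

Offer Y by $3,442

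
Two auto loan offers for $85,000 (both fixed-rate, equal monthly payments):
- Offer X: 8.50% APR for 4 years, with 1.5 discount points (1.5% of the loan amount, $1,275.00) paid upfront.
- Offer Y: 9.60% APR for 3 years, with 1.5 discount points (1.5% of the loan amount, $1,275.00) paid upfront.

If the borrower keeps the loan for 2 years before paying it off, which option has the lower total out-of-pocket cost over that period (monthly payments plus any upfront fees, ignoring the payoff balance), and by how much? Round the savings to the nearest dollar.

Offer X by $15,160

Offer X: monthly rate = 8.5%/12 = 0.0070833; payment = 85,000 × 0.0070833 / (1 − (1+0.0070833)^−48) = $2,095.11.
Offer Y: monthly rate = 9.6%/12 = 0.0080000; payment = 85,000 × 0.0080000 / (1 − (1+0.0080000)^−36) = $2,726.78.
Over 24 months: Offer X costs 24 × $2,095.11 + $1,275.00 = $51,557.64; Offer Y costs 24 × $2,726.78 + $1,275.00 = $66,717.72.
Offer X is cheaper by $66,717.72 − $51,557.64 = $15,160.08.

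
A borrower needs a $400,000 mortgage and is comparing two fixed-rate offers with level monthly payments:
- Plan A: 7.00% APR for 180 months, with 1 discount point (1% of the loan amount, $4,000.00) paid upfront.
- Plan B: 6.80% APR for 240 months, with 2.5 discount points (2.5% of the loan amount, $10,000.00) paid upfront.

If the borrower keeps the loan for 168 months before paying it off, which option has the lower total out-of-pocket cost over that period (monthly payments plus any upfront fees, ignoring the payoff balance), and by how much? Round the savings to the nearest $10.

Plan B by $85,050

Plan A: monthly rate = 7%/12 = 0.0058333; payment = 400,000 × 0.0058333 / (1 − (1+0.0058333)^−180) = $3,595.31.
Plan B: at 6.80% the monthly rate is 0.0056667, so the payment is 400,000 × 0.0056667 / (1 − 1.0056667^−240) = $3,053.36.
Over 168 months: Plan A costs 168 × $3,595.31 + $4,000.00 = $608,012.08; Plan B costs 168 × $3,053.36 + $10,000.00 = $522,964.48.
Plan B is cheaper by $608,012.08 − $522,964.48 = $85,047.60.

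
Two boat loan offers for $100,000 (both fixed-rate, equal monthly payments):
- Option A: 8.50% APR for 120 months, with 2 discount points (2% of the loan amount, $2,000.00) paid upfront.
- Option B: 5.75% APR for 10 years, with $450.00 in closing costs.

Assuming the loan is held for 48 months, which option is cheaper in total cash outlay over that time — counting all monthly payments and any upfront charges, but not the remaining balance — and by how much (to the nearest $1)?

Option A: monthly rate = 8.5%/12 = 0.0070833; payment = 100,000 × 0.0070833 / (1 − (1+0.0070833)^−120) = $1,239.86.
Option B: monthly rate = 5.75%/12 = 0.0047917; payment = 100,000 × 0.0047917 / (1 − (1+0.0047917)^−120) = $1,097.69.
Over 48 months: Option A costs 48 × $1,239.86 + $2,000.00 = $61,513.28; Option B costs 48 × $1,097.69 + $450.00 = $53,139.12.
Option B is cheaper by $61,513.28 − $53,139.12 = $8,374.16.

Option B by $8,374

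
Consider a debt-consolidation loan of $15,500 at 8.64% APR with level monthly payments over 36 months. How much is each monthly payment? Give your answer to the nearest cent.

$490.30

At 8.64% the monthly rate is 0.0072000, so the payment is 15,500 × 0.0072000 / (1 − 1.0072000^−36) = $490.30.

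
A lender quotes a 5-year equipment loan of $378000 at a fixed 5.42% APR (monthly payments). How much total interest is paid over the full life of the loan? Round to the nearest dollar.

$54,377

Monthly rate = 5.42%/12 = 0.0045167; payment = 378,000 × 0.0045167 / (1 − (1+0.0045167)^−60) = $7,206.29.
Total paid = 60 × $7,206.29 = $432,377.40; interest = $432,377.40 − $378,000 = $54,377.40.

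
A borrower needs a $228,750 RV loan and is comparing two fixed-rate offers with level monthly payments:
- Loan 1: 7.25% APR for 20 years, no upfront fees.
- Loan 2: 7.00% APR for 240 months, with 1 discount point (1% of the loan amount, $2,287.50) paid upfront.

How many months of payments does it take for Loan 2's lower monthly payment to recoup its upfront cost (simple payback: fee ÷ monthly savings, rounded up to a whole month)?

67 months

Loan 1: at 7.25% the monthly rate is 0.0060417, so the payment is 228,750 × 0.0060417 / (1 − 1.0060417^−240) = $1,807.99.
Loan 2: monthly rate = 7%/12 = 0.0058333; payment = 228,750 × 0.0058333 / (1 − (1+0.0058333)^−240) = $1,773.50.
Monthly savings = $1,807.99 − $1,773.50 = $34.49.
Break-even = $2,287.50 / $34.49 = 66.32 → 67 months.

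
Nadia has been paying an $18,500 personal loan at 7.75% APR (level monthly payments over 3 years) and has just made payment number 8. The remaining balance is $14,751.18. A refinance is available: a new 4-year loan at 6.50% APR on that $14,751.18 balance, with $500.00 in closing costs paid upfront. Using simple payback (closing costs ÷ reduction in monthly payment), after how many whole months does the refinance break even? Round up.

Current payment = 18,500 × 7.75%/12 / (1 − (1+0.0064583)^−36) = $577.59.
Refinanced payment = 14,751.18 × 0.0054167 / (1 − (1+0.0054167)^−48) = $349.82.
Monthly savings = $577.59 − $349.82 = $227.77.
Break-even = $500.00 / $227.77 = 2.20 → 3 months.

3 months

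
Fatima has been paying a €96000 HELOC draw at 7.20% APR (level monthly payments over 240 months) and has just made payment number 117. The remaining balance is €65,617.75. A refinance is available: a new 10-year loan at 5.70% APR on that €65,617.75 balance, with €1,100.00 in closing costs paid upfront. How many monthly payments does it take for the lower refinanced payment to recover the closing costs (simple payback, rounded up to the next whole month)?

30 months

Current payment = 96,000 × 7.2%/12 / (1 − (1+0.0060000)^−240) = €755.86.
Refinanced payment = 65,617.75 × 0.0047500 / (1 − (1+0.0047500)^−120) = €718.65.
Monthly savings = €755.86 − €718.65 = €37.21.
Break-even = €1,100.00 / €37.21 = 29.56 → 30 months.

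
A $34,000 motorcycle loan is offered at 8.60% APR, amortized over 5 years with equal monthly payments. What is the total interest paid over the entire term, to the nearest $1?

$7,952

Monthly rate = 8.6%/12 = 0.0071667; payment = 34,000 × 0.0071667 / (1 − (1+0.0071667)^−60) = $699.20.
Total paid = 60 × $699.20 = $41,952.00; interest = $41,952.00 − $34,000 = $7,952.00.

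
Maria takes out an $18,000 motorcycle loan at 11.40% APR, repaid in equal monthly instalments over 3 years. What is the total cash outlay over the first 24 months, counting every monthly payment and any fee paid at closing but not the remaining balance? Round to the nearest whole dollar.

$14,225

Monthly rate = 11.4%/12 = 0.0095000; payment = 18,000 × 0.0095000 / (1 − (1+0.0095000)^−36) = $592.71.
Total outlay = 24 × $592.71 = $14,225.04.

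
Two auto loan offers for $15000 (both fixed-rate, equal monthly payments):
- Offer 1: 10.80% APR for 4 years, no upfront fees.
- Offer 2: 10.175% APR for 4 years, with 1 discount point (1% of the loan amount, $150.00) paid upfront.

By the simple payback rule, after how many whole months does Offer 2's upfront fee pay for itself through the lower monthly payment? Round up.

34 months

Offer 1: monthly rate = 10.8%/12 = 0.0090000; payment = 15,000 × 0.0090000 / (1 − (1+0.0090000)^−48) = $386.23.
Offer 2: at 10.175% the monthly rate is 0.0084792, so the payment is 15,000 × 0.0084792 / (1 − 1.0084792^−48) = $381.70.
Monthly savings = $386.23 − $381.70 = $4.53.
Break-even = $150.00 / $4.53 = 33.11 → 34 months.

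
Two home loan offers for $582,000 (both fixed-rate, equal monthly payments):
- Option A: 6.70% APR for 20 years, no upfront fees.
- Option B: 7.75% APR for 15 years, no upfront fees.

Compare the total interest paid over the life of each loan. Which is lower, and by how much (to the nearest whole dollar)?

Option A: monthly rate = 6.7%/12 = 0.0055833; payment = 582,000 × 0.0055833 / (1 − (1+0.0055833)^−240) = $4,408.03.
Total interest on Option A = 240 × $4,408.03 − $582,000 = $475,927.20.
Option B: at 7.75% the monthly rate is 0.0064583, so the payment is 582,000 × 0.0064583 / (1 − 1.0064583^−180) = $5,478.22.
Total interest on Option B = 180 × $5,478.22 − $582,000 = $404,079.60.
Option B is lower by $71,847.60.

Option B by $71,848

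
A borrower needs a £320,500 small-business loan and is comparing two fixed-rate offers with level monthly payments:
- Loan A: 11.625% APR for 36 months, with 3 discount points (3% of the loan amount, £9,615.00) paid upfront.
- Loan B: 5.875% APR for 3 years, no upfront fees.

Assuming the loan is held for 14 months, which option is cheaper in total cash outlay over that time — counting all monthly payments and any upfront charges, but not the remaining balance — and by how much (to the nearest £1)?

Loan B by £21,596

Loan A: monthly rate = 11.625%/12 = 0.0096875; payment = 320,500 × 0.0096875 / (1 − (1+0.0096875)^−36) = £10,587.87.
Loan B: monthly rate = 5.875%/12 = 0.0048958; payment = 320,500 × 0.0048958 / (1 − (1+0.0048958)^−36) = £9,732.09.
Over 14 months: Loan A costs 14 × £10,587.87 + £9,615.00 = £157,845.18; Loan B costs 14 × £9,732.09 = £136,249.26.
Loan B is cheaper by £157,845.18 − £136,249.26 = £21,595.92.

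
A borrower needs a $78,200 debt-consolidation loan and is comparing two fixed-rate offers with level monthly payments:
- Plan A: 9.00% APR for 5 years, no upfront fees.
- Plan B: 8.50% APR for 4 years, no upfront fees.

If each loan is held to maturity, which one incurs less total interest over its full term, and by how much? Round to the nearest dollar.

Plan B by $4,878

Plan A: monthly rate = 9%/12 = 0.0075000; payment = 78,200 × 0.0075000 / (1 − (1+0.0075000)^−60) = $1,623.30.
Total interest on Plan A = 60 × $1,623.30 − $78,200 = $19,198.00.
Plan B: at 8.50% the monthly rate is 0.0070833, so the payment is 78,200 × 0.0070833 / (1 − 1.0070833^−48) = $1,927.50.
Total interest on Plan B = 48 × $1,927.50 − $78,200 = $14,320.00.
Plan B is lower by $4,878.00.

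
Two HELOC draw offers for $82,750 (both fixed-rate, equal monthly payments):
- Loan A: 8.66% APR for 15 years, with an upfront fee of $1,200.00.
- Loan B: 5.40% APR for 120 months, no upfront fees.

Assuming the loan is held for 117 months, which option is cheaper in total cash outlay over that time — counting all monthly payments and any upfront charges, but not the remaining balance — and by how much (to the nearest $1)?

Loan A: at 8.66% the monthly rate is 0.0072167, so the payment is 82,750 × 0.0072167 / (1 − 1.0072167^−180) = $822.65.
Loan B: monthly rate = 5.4%/12 = 0.0045000; payment = 82,750 × 0.0045000 / (1 − (1+0.0045000)^−120) = $893.96.
Over 117 months: Loan A costs 117 × $822.65 + $1,200.00 = $97,450.05; Loan B costs 117 × $893.96 = $104,593.32.
Loan A is cheaper by $104,593.32 − $97,450.05 = $7,143.27.

Loan A by $7,143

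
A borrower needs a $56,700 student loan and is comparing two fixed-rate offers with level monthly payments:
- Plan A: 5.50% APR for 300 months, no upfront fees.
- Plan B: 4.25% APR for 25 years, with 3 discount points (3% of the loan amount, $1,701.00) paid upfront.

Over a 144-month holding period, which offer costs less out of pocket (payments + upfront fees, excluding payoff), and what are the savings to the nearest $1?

Plan B by $4,206

Plan A: at 5.50% the monthly rate is 0.0045833, so the payment is 56,700 × 0.0045833 / (1 − 1.0045833^−300) = $348.19.
Plan B: monthly rate = 4.25%/12 = 0.0035417; payment = 56,700 × 0.0035417 / (1 − (1+0.0035417)^−300) = $307.17.
Over 144 months: Plan A costs 144 × $348.19 = $50,139.36; Plan B costs 144 × $307.17 + $1,701.00 = $45,933.48.
Plan B is cheaper by $50,139.36 − $45,933.48 = $4,205.88.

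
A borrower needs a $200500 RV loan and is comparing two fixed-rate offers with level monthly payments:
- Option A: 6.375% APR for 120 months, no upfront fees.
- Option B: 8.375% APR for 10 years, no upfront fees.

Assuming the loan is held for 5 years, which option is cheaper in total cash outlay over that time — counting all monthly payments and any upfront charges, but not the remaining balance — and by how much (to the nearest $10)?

Option A: monthly rate = 6.375%/12 = 0.0053125; payment = 200,500 × 0.0053125 / (1 − (1+0.0053125)^−120) = $2,263.91.
Option B: at 8.375% the monthly rate is 0.0069792, so the payment is 200,500 × 0.0069792 / (1 − 1.0069792^−120) = $2,472.53.
Over 60 months: Option A costs 60 × $2,263.91 = $135,834.60; Option B costs 60 × $2,472.53 = $148,351.80.
Option A is cheaper by $148,351.80 − $135,834.60 = $12,517.20.

Option A by $12,520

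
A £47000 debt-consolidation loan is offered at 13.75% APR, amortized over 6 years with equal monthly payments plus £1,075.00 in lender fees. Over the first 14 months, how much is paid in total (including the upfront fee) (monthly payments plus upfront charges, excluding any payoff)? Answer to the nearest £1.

Monthly rate = 13.75%/12 = 0.0114583; payment = 47,000 × 0.0114583 / (1 − (1+0.0114583)^−72) = £962.19.
Total outlay = 14 × £962.19 + £1,075.00 = £14,545.66.

£14,546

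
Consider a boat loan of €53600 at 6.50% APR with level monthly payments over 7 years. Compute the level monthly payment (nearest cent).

€795.93

At 6.50% the monthly rate is 0.0054167, so the payment is 53,600 × 0.0054167 / (1 − 1.0054167^−84) = €795.93.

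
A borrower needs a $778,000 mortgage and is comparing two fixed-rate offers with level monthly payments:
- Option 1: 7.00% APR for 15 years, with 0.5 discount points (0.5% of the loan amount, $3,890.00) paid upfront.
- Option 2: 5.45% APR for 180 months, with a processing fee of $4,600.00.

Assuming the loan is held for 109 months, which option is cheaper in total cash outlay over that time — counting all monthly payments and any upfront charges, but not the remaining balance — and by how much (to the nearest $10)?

Option 1: monthly rate = 7%/12 = 0.0058333; payment = 778,000 × 0.0058333 / (1 − (1+0.0058333)^−180) = $6,992.88.
Option 2: monthly rate = 5.45%/12 = 0.0045417; payment = 778,000 × 0.0045417 / (1 − (1+0.0045417)^−180) = $6,336.29.
Over 109 months: Option 1 costs 109 × $6,992.88 + $3,890.00 = $766,113.92; Option 2 costs 109 × $6,336.29 + $4,600.00 = $695,255.61.
Option 2 is cheaper by $766,113.92 − $695,255.61 = $70,858.31.

Option 2 by $70,860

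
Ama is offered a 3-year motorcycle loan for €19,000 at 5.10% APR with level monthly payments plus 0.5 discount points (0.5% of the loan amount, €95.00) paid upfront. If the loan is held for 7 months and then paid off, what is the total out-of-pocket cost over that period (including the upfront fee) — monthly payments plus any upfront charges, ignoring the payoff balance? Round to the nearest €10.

Monthly rate = 5.1%/12 = 0.0042500; payment = 19,000 × 0.0042500 / (1 − (1+0.0042500)^−36) = €570.30.
Total outlay = 7 × €570.30 + €95.00 = €4,087.10.

€4,090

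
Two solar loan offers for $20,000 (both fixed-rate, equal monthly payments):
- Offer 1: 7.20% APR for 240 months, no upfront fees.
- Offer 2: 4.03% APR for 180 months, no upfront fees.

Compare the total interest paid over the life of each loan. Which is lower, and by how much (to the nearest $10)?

Offer 1: monthly rate = 7.2%/12 = 0.0060000; payment = 20,000 × 0.0060000 / (1 − (1+0.0060000)^−240) = $157.47.
Total interest on Offer 1 = 240 × $157.47 − $20,000 = $17,792.80.
Offer 2: at 4.03% the monthly rate is 0.0033583, so the payment is 20,000 × 0.0033583 / (1 − 1.0033583^−180) = $148.24.
Total interest on Offer 2 = 180 × $148.24 − $20,000 = $6,683.20.
Offer 2 is lower by $11,109.60.

Offer 2 by $11,110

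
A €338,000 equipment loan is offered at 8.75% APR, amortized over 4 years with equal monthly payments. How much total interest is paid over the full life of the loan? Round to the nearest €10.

Monthly rate = 8.75%/12 = 0.0072917; payment = 338,000 × 0.0072917 / (1 − (1+0.0072917)^−48) = €8,371.08.
Total paid = 48 × €8,371.08 = €401,811.84; interest = €401,811.84 − €338,000 = €63,811.84.

€63,810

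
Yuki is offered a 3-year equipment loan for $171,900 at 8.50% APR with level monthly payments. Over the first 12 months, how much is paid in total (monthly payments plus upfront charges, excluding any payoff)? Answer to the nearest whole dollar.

$65,118

Monthly rate = 8.5%/12 = 0.0070833; payment = 171,900 × 0.0070833 / (1 − (1+0.0070833)^−36) = $5,426.46.
Total outlay = 12 × $5,426.46 = $65,117.52.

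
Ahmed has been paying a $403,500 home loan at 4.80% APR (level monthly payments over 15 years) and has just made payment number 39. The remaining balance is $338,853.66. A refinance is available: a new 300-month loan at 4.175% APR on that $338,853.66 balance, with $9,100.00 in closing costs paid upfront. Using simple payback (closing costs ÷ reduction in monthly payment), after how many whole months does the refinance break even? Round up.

7 months

Current payment = 403,500 × 4.8%/12 / (1 − (1+0.0040000)^−180) = $3,148.97.
Refinanced payment = 338,853.66 × 0.0034792 / (1 − (1+0.0034792)^−300) = $1,821.50.
Monthly savings = $3,148.97 − $1,821.50 = $1,327.47.
Break-even = $9,100.00 / $1,327.47 = 6.86 → 7 months.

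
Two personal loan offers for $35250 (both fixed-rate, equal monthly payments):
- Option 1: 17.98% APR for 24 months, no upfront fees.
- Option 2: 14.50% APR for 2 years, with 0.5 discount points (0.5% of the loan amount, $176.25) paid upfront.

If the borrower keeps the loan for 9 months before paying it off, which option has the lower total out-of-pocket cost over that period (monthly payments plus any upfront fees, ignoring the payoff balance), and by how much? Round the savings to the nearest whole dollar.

Option 2 by $352

Option 1: monthly rate = 17.98%/12 = 0.0149833; payment = 35,250 × 0.0149833 / (1 − (1+0.0149833)^−24) = $1,759.48.
Option 2: at 14.50% the monthly rate is 0.0120833, so the payment is 35,250 × 0.0120833 / (1 − 1.0120833^−24) = $1,700.79.
Over 9 months: Option 1 costs 9 × $1,759.48 = $15,835.32; Option 2 costs 9 × $1,700.79 + $176.25 = $15,483.36.
Option 2 is cheaper by $15,835.32 − $15,483.36 = $351.96.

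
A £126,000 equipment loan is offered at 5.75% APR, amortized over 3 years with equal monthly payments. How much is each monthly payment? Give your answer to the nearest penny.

£3,818.91

At 5.75% the monthly rate is 0.0047917, so the payment is 126,000 × 0.0047917 / (1 − 1.0047917^−36) = £3,818.91.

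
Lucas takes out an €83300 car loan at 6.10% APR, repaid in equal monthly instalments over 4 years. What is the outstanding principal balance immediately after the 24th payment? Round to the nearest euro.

€44,181

With monthly rate i = 6.1%/12 = 0.0050833, the balance after k of n payments is P · [(1+i)^n − (1+i)^k] / [(1+i)^n − 1].
(1+0.0050833)^48 = 1.27555570 and (1+0.0050833)^24 = 1.12940502, so the balance is 83,300 × (1.27555570 − 1.12940502) / (1.27555570 − 1) = €44,181.09.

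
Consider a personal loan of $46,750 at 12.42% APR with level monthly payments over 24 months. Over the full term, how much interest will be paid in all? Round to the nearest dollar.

$6,287

At 12.42% the monthly rate is 0.0103500, so the payment is 46,750 × 0.0103500 / (1 − 1.0103500^−24) = $2,209.87.
Total paid = 24 × $2,209.87 = $53,036.88; interest = $53,036.88 − $46,750 = $6,286.88.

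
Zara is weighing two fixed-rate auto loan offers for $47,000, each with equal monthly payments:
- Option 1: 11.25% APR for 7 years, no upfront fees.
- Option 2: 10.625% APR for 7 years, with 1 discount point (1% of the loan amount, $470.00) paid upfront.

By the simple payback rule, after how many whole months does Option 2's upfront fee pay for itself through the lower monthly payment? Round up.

31 months

Option 1: at 11.25% the monthly rate is 0.0093750, so the payment is 47,000 × 0.0093750 / (1 − 1.0093750^−84) = $810.95.
Option 2: monthly rate = 10.625%/12 = 0.0088542; payment = 47,000 × 0.0088542 / (1 − (1+0.0088542)^−84) = $795.52.
Monthly savings = $810.95 − $795.52 = $15.43.
Break-even = $470.00 / $15.43 = 30.46 → 31 months.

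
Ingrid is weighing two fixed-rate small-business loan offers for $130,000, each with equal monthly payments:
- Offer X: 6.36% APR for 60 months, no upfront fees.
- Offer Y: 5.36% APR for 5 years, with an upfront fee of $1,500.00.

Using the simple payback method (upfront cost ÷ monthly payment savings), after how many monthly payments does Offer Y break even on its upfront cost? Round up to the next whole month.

Offer X: monthly rate = 6.36%/12 = 0.0053000; payment = 130,000 × 0.0053000 / (1 − (1+0.0053000)^−60) = $2,535.08.
Offer Y: at 5.36% the monthly rate is 0.0044667, so the payment is 130,000 × 0.0044667 / (1 − 1.0044667^−60) = $2,474.76.
Monthly savings = $2,535.08 − $2,474.76 = $60.32.
Break-even = $1,500.00 / $60.32 = 24.87 → 25 months.

25 months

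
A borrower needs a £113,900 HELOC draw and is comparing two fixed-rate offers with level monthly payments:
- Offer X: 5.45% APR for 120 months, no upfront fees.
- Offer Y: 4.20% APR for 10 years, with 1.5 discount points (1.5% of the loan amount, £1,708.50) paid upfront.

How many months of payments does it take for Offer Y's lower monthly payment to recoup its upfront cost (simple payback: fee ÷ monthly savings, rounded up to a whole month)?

Offer X: monthly rate = 5.45%/12 = 0.0045417; payment = 113,900 × 0.0045417 / (1 − (1+0.0045417)^−120) = £1,233.29.
Offer Y: at 4.20% the monthly rate is 0.0035000, so the payment is 113,900 × 0.0035000 / (1 − 1.0035000^−120) = £1,164.04.
Monthly savings = £1,233.29 − £1,164.04 = £69.25.
Break-even = £1,708.50 / £69.25 = 24.67 → 25 months.

25 months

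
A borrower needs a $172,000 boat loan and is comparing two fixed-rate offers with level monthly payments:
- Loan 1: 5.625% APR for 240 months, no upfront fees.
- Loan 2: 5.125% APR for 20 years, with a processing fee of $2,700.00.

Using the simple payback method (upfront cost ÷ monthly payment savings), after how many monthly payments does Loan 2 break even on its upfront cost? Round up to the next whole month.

Loan 1: at 5.625% the monthly rate is 0.0046875, so the payment is 172,000 × 0.0046875 / (1 − 1.0046875^−240) = $1,195.34.
Loan 2: at 5.125% the monthly rate is 0.0042708, so the payment is 172,000 × 0.0042708 / (1 − 1.0042708^−240) = $1,147.03.
Monthly savings = $1,195.34 − $1,147.03 = $48.31.
Break-even = $2,700.00 / $48.31 = 55.89 → 56 months.

56 months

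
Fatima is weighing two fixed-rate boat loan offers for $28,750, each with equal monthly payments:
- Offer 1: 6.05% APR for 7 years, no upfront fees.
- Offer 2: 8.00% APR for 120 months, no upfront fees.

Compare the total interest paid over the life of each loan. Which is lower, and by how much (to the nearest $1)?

Offer 1 by $6,520

Offer 1: monthly rate = 6.05%/12 = 0.0050417; payment = 28,750 × 0.0050417 / (1 − (1+0.0050417)^−84) = $420.69.
Total interest on Offer 1 = 84 × $420.69 − $28,750 = $6,587.96.
Offer 2: monthly rate = 8%/12 = 0.0066667; payment = 28,750 × 0.0066667 / (1 − (1+0.0066667)^−120) = $348.82.
Total interest on Offer 2 = 120 × $348.82 − $28,750 = $13,108.40.
Offer 1 is lower by $6,520.44.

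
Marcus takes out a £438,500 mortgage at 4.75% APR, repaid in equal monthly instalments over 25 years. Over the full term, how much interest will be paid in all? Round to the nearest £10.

At 4.75% the monthly rate is 0.0039583, so the payment is 438,500 × 0.0039583 / (1 − 1.0039583^−300) = £2,499.96.
Total paid = 300 × £2,499.96 = £749,988.00; interest = £749,988.00 − £438,500 = £311,488.00.

£311,490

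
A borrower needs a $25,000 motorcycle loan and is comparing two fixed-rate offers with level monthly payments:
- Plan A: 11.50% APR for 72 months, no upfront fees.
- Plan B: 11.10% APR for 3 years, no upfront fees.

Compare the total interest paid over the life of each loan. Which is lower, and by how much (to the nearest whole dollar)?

Plan A: at 11.50% the monthly rate is 0.0095833, so the payment is 25,000 × 0.0095833 / (1 − 1.0095833^−72) = $482.28.
Total interest on Plan A = 72 × $482.28 − $25,000 = $9,724.16.
Plan B: at 11.10% the monthly rate is 0.0092500, so the payment is 25,000 × 0.0092500 / (1 − 1.0092500^−36) = $819.65.
Total interest on Plan B = 36 × $819.65 − $25,000 = $4,507.40.
Plan B is lower by $5,216.76.

Plan B by $5,217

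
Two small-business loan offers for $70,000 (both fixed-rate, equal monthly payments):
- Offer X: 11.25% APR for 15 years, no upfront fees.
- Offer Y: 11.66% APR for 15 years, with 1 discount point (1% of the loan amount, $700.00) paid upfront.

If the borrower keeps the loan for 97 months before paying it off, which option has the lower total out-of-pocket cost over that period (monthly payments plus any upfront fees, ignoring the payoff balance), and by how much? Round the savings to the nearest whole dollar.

Offer X: at 11.25% the monthly rate is 0.0093750, so the payment is 70,000 × 0.0093750 / (1 − 1.0093750^−180) = $806.64.
Offer Y: monthly rate = 11.66%/12 = 0.0097167; payment = 70,000 × 0.0097167 / (1 − (1+0.0097167)^−180) = $824.87.
Over 97 months: Offer X costs 97 × $806.64 = $78,244.08; Offer Y costs 97 × $824.87 + $700.00 = $80,712.39.
Offer X is cheaper by $80,712.39 − $78,244.08 = $2,468.31.

Offer X by $2,468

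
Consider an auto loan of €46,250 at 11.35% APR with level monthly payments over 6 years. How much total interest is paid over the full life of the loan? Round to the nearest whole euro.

€17,732

Monthly rate = 11.35%/12 = 0.0094583; payment = 46,250 × 0.0094583 / (1 − (1+0.0094583)^−72) = €888.64.
Total paid = 72 × €888.64 = €63,982.08; interest = €63,982.08 − €46,250 = €17,732.08.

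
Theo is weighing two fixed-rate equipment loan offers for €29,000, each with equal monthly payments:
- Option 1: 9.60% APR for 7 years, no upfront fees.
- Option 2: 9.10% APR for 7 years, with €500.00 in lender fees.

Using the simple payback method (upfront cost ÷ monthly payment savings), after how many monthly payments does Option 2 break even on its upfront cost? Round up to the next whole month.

68 months

Option 1: monthly rate = 9.6%/12 = 0.0080000; payment = 29,000 × 0.0080000 / (1 − (1+0.0080000)^−84) = €475.46.
Option 2: at 9.10% the monthly rate is 0.0075833, so the payment is 29,000 × 0.0075833 / (1 − 1.0075833^−84) = €468.06.
Monthly savings = €475.46 − €468.06 = €7.40.
Break-even = €500.00 / €7.40 = 67.57 → 68 months.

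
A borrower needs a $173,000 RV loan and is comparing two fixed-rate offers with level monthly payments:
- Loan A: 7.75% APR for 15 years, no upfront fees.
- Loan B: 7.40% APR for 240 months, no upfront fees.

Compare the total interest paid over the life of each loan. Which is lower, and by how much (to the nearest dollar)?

Loan A: monthly rate = 7.75%/12 = 0.0064583; payment = 173,000 × 0.0064583 / (1 − (1+0.0064583)^−180) = $1,628.41.
Total interest on Loan A = 180 × $1,628.41 − $173,000 = $120,113.80.
Loan B: monthly rate = 7.4%/12 = 0.0061667; payment = 173,000 × 0.0061667 / (1 − (1+0.0061667)^−240) = $1,383.12.
Total interest on Loan B = 240 × $1,383.12 − $173,000 = $158,948.80.
Loan A is lower by $38,835.00.

Loan A by $38,835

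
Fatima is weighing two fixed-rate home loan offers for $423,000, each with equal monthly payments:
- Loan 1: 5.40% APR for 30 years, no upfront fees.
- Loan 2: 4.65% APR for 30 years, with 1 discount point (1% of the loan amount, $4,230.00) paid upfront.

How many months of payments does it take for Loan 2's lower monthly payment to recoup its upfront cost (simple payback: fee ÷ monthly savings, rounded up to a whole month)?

Loan 1: monthly rate = 5.4%/12 = 0.0045000; payment = 423,000 × 0.0045000 / (1 − (1+0.0045000)^−360) = $2,375.28.
Loan 2: at 4.65% the monthly rate is 0.0038750, so the payment is 423,000 × 0.0038750 / (1 − 1.0038750^−360) = $2,181.14.
Monthly savings = $2,375.28 − $2,181.14 = $194.14.
Break-even = $4,230.00 / $194.14 = 21.79 → 22 months.

22 months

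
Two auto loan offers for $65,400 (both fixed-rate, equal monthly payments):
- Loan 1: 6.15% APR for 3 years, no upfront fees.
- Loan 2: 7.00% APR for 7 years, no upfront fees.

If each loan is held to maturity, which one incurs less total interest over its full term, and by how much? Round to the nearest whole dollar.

Loan 1 by $11,128

Loan 1: at 6.15% the monthly rate is 0.0051250, so the payment is 65,400 × 0.0051250 / (1 − 1.0051250^−36) = $1,994.04.
Total interest on Loan 1 = 36 × $1,994.04 − $65,400 = $6,385.44.
Loan 2: monthly rate = 7%/12 = 0.0058333; payment = 65,400 × 0.0058333 / (1 − (1+0.0058333)^−84) = $987.06.
Total interest on Loan 2 = 84 × $987.06 − $65,400 = $17,513.04.
Loan 1 is lower by $11,127.60.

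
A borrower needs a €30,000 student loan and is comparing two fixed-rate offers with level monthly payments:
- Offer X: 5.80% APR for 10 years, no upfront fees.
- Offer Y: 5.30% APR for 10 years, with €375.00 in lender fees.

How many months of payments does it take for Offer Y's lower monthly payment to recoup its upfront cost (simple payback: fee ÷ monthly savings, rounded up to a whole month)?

51 months

Offer X: at 5.80% the monthly rate is 0.0048333, so the payment is 30,000 × 0.0048333 / (1 − 1.0048333^−120) = €330.06.
Offer Y: at 5.30% the monthly rate is 0.0044167, so the payment is 30,000 × 0.0044167 / (1 − 1.0044167^−120) = €322.61.
Monthly savings = €330.06 − €322.61 = €7.45.
Break-even = €375.00 / €7.45 = 50.34 → 51 months.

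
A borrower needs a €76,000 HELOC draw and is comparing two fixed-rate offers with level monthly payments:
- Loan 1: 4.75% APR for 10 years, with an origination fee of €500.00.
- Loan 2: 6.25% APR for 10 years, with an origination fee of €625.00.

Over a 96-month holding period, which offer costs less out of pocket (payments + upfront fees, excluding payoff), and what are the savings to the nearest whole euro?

Loan 1 by €5,548

Loan 1: at 4.75% the monthly rate is 0.0039583, so the payment is 76,000 × 0.0039583 / (1 − 1.0039583^−120) = €796.84.
Loan 2: monthly rate = 6.25%/12 = 0.0052083; payment = 76,000 × 0.0052083 / (1 − (1+0.0052083)^−120) = €853.33.
Over 96 months: Loan 1 costs 96 × €796.84 + €500.00 = €76,996.64; Loan 2 costs 96 × €853.33 + €625.00 = €82,544.68.
Loan 1 is cheaper by €82,544.68 − €76,996.64 = €5,548.04.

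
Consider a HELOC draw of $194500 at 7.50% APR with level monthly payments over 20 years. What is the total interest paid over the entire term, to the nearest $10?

$181,550

Monthly rate = 7.5%/12 = 0.0062500; payment = 194,500 × 0.0062500 / (1 − (1+0.0062500)^−240) = $1,566.88.
Total paid = 240 × $1,566.88 = $376,051.20; interest = $376,051.20 − $194,500 = $181,551.20.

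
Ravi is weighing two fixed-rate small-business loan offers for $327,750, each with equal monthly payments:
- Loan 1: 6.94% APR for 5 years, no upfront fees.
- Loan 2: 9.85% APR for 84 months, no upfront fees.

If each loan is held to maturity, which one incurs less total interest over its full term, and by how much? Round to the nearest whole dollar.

Loan 1: at 6.94% the monthly rate is 0.0057833, so the payment is 327,750 × 0.0057833 / (1 − 1.0057833^−60) = $6,480.57.
Total interest on Loan 1 = 60 × $6,480.57 − $327,750 = $61,084.20.
Loan 2: at 9.85% the monthly rate is 0.0082083, so the payment is 327,750 × 0.0082083 / (1 − 1.0082083^−84) = $5,415.67.
Total interest on Loan 2 = 84 × $5,415.67 − $327,750 = $127,166.28.
Loan 1 is lower by $66,082.08.

Loan 1 by $66,082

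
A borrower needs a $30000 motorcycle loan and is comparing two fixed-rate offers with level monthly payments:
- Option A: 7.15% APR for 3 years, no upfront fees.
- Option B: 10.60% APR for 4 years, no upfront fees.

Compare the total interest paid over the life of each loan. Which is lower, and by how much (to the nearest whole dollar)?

Option A: monthly rate = 7.15%/12 = 0.0059583; payment = 30,000 × 0.0059583 / (1 − (1+0.0059583)^−36) = $928.37.
Total interest on Option A = 36 × $928.37 − $30,000 = $3,421.32.
Option B: monthly rate = 10.6%/12 = 0.0088333; payment = 30,000 × 0.0088333 / (1 − (1+0.0088333)^−48) = $769.55.
Total interest on Option B = 48 × $769.55 − $30,000 = $6,938.40.
Option A is lower by $3,517.08.

Option A by $3,517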